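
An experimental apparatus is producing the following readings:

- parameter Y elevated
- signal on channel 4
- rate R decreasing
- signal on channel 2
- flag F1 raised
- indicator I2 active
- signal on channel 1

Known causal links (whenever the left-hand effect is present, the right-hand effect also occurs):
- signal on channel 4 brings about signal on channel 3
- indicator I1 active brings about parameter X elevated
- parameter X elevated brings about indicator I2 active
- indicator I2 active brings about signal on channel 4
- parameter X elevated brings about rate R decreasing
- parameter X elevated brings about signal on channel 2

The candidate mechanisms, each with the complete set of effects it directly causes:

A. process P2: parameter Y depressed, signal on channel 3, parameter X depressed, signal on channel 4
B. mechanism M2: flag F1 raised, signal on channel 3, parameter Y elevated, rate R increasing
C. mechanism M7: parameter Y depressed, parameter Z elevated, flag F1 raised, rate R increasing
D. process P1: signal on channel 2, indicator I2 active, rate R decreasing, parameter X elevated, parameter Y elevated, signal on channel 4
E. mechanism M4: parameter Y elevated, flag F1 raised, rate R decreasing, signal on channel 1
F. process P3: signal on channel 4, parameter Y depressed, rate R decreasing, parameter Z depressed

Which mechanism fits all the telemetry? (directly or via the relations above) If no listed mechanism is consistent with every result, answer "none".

For each candidate, compare predicted effects to what was observed:
(A) process P2 — fails on parameter Y elevated, rate R decreasing, signal on channel 2, flag F1 raised, indicator I2 active, signal on channel 1 (predicts parameter Y depressed, not parameter Y elevated)
(B) mechanism M2 — fails on signal on channel 4, rate R decreasing, signal on channel 2, indicator I2 active, signal on channel 1 (predicts rate R increasing, not rate R decreasing)
(C) mechanism M7 — parameter Y elevated ✗; signal on channel 4 ✗; rate R decreasing ✗; signal on channel 2 ✗; flag F1 raised ✓; indicator I2 active ✗; signal on channel 1 ✗
(D) process P1 — parameter Y elevated ✓; signal on channel 4 ✓; rate R decreasing ✓; signal on channel 2 ✓; flag F1 raised ✗; indicator I2 active ✓; signal on channel 1 ✗
(E) mechanism M4 — does not account for signal on channel 4, signal on channel 2, indicator I2 active
(F) process P3 — parameter Y elevated ✗; signal on channel 4 ✓; rate R decreasing ✓; signal on channel 2 ✗; flag F1 raised ✗; indicator I2 active ✗; signal on channel 1 ✗
None of the listed candidates fits everything.

none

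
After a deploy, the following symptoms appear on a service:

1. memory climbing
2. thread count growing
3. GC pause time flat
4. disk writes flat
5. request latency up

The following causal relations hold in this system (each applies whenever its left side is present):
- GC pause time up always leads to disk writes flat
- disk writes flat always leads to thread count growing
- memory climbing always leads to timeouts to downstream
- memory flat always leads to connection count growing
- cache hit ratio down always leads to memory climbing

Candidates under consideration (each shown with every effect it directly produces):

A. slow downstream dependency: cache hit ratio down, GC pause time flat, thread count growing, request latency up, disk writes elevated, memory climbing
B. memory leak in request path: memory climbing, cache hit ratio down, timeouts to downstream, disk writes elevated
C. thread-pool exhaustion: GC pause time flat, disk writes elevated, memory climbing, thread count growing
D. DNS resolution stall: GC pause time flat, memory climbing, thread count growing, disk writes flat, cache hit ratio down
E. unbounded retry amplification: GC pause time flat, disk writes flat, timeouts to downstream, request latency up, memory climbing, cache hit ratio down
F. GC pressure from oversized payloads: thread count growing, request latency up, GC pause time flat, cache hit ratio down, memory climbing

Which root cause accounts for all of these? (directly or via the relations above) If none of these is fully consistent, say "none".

E

Testing each hypothesis:
(A) slow downstream dependency — memory climbing match; thread count growing match; GC pause time flat match; disk writes flat miss; request latency up match
(B) memory leak in request path — fails on thread count growing, GC pause time flat, disk writes flat, request latency up (predicts disk writes elevated, not disk writes flat)
(C) thread-pool exhaustion — fails on disk writes flat, request latency up (predicts disk writes elevated, not disk writes flat)
(D) DNS resolution stall — does not account for request latency up
(E) unbounded retry amplification — accounts for every observation (thread count growing by disk writes flat → thread count growing)
(F) GC pressure from oversized payloads — does not account for disk writes flat
Only (E) is consistent with every observation.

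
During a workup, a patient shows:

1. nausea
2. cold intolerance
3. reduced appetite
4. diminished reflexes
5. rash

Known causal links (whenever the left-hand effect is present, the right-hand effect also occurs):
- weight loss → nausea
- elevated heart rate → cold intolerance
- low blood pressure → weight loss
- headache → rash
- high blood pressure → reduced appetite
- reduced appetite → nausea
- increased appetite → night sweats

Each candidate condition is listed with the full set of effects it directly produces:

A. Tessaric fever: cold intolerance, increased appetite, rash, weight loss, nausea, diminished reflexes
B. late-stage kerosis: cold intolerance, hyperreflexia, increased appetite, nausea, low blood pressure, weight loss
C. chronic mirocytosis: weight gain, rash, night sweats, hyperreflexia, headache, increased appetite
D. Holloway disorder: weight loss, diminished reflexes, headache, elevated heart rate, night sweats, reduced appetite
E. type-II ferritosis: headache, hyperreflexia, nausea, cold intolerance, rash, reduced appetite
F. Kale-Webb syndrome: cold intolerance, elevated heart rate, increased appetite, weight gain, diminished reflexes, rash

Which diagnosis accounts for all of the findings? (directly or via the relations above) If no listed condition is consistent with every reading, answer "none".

For each candidate, compare predicted effects to what was observed:
(A) Tessaric fever — fails on reduced appetite (predicts increased appetite, not reduced appetite)
(B) late-stage kerosis — fails on reduced appetite, diminished reflexes, rash (predicts increased appetite, not reduced appetite; predicts hyperreflexia, not diminished reflexes)
(C) chronic mirocytosis — fails on nausea, cold intolerance, reduced appetite, diminished reflexes (predicts increased appetite, not reduced appetite; predicts hyperreflexia, not diminished reflexes)
(D) Holloway disorder — nausea yes (by reduced appetite → nausea); cold intolerance yes (by elevated heart rate → cold intolerance); reduced appetite yes; diminished reflexes yes; rash yes (by headache → rash)
(E) type-II ferritosis — fails on diminished reflexes (predicts hyperreflexia, not diminished reflexes)
(F) Kale-Webb syndrome — fails on nausea, reduced appetite (predicts increased appetite, not reduced appetite)
Only (D) is consistent with every observation.

D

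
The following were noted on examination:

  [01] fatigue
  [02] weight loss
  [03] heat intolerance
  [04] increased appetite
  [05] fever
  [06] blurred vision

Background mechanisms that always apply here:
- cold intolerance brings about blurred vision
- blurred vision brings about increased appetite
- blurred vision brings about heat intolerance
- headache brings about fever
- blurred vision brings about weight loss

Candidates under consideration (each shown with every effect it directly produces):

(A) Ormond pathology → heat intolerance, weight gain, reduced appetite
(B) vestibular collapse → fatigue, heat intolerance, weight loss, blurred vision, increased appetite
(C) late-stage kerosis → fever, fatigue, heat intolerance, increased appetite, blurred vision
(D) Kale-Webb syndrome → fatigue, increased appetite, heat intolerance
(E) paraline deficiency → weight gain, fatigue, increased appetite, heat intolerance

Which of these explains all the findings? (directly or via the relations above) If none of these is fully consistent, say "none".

C

Per-candidate check:
(A) Ormond pathology — fails on fatigue, weight loss, increased appetite, fever, blurred vision (predicts weight gain, not weight loss; predicts reduced appetite, not increased appetite)
(B) vestibular collapse — does not account for fever
(C) late-stage kerosis — fatigue +; weight loss + (via blurred vision → weight loss); heat intolerance +; increased appetite +; fever +; blurred vision +
(D) Kale-Webb syndrome — fatigue +; weight loss -; heat intolerance +; increased appetite +; fever -; blurred vision -
(E) paraline deficiency — fatigue +; weight loss -; heat intolerance +; increased appetite +; fever -; blurred vision -
Only (C) is consistent with every observation.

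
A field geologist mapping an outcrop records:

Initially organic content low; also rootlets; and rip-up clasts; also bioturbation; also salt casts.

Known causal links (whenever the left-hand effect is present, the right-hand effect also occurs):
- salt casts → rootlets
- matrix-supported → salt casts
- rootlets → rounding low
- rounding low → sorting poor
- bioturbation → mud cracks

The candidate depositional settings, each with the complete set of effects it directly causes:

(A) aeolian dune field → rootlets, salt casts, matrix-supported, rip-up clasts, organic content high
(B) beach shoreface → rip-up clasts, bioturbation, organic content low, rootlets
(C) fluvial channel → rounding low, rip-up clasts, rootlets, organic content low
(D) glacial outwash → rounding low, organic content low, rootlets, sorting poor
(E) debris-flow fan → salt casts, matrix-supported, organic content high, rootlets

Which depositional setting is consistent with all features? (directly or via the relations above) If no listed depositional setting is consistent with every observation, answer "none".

none

For each candidate, compare predicted effects to what was observed:
(A) aeolian dune field — organic content low ✗; rootlets ✓; rip-up clasts ✓; bioturbation ✗; salt casts ✓
(B) beach shoreface — organic content low ✓; rootlets ✓; rip-up clasts ✓; bioturbation ✓; salt casts ✗
(C) fluvial channel — does not account for bioturbation, salt casts
(D) glacial outwash — does not account for rip-up clasts, bioturbation, salt casts
(E) debris-flow fan — fails on organic content low, rip-up clasts, bioturbation (predicts organic content high, not organic content low)
None of the listed candidates fits everything.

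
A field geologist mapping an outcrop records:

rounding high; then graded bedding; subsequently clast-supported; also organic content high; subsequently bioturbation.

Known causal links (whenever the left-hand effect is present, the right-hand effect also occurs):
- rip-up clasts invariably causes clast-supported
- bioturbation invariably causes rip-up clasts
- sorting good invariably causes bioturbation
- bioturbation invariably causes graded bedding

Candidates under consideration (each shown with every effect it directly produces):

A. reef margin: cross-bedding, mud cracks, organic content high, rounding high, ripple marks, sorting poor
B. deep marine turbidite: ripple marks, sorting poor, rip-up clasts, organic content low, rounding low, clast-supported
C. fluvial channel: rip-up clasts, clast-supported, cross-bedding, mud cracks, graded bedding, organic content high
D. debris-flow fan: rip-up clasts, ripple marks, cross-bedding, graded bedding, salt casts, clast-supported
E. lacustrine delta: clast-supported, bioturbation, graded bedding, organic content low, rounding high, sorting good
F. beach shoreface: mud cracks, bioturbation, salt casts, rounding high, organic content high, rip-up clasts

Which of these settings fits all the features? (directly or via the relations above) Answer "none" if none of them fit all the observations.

F

Per-candidate check:
(A) reef margin — rounding high ✓; graded bedding ✗; clast-supported ✗; organic content high ✓; bioturbation ✗
(B) deep marine turbidite — fails on rounding high, graded bedding, organic content high, bioturbation (predicts rounding low, not rounding high; predicts organic content low, not organic content high)
(C) fluvial channel — does not account for rounding high, bioturbation
(D) debris-flow fan — rounding high ✗; graded bedding ✓; clast-supported ✓; organic content high ✗; bioturbation ✗
(E) lacustrine delta — fails on organic content high (predicts organic content low, not organic content high)
(F) beach shoreface — accounts for every observation (graded bedding by bioturbation → graded bedding)
Only (F) is consistent with every observation.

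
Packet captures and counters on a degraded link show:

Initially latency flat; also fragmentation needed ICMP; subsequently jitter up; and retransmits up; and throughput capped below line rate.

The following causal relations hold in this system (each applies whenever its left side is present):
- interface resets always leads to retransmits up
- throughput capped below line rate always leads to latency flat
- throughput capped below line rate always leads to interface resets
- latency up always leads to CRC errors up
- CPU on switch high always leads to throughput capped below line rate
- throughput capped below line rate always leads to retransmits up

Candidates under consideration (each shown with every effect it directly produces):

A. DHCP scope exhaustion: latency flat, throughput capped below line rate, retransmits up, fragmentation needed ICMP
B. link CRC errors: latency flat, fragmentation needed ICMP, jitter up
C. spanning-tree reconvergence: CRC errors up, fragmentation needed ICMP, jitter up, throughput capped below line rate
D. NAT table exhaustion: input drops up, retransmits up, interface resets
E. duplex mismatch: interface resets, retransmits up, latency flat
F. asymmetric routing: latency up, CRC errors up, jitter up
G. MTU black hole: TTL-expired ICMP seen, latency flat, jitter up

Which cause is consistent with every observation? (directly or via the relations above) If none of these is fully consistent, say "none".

C

Checking each candidate against the observations:
(A) DHCP scope exhaustion — latency flat ✓; fragmentation needed ICMP ✓; jitter up ✗; retransmits up ✓; throughput capped below line rate ✓
(B) link CRC errors — does not account for retransmits up, throughput capped below line rate
(C) spanning-tree reconvergence — latency flat ✓ (by throughput capped below line rate → latency flat); fragmentation needed ICMP ✓; jitter up ✓; retransmits up ✓ (by throughput capped below line rate → retransmits up); throughput capped below line rate ✓
(D) NAT table exhaustion — does not account for latency flat, fragmentation needed ICMP, jitter up, throughput capped below line rate
(E) duplex mismatch — does not account for fragmentation needed ICMP, jitter up, throughput capped below line rate
(F) asymmetric routing — latency flat ✗; fragmentation needed ICMP ✗; jitter up ✓; retransmits up ✗; throughput capped below line rate ✗
(G) MTU black hole — latency flat ✓; fragmentation needed ICMP ✗; jitter up ✓; retransmits up ✗; throughput capped below line rate ✗
(C) alone accounts for all the evidence.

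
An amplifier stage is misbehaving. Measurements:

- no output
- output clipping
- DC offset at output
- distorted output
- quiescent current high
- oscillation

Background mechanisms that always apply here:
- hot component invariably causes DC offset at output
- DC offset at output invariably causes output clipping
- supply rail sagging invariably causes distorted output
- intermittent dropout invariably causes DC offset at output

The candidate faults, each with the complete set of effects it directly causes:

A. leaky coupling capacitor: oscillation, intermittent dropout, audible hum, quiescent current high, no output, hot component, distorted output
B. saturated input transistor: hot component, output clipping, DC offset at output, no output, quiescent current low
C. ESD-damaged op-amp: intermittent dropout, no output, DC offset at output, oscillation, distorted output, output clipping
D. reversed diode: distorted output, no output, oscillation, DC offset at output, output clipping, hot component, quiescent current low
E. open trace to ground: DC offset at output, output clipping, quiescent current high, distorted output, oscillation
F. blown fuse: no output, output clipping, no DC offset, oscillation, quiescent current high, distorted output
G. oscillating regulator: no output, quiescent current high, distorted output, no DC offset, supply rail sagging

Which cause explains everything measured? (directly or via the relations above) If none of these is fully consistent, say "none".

A

Per-candidate check:
(A) leaky coupling capacitor — accounts for every observation (output clipping by intermittent dropout → DC offset at output → output clipping)
(B) saturated input transistor — no output ✓; output clipping ✓; DC offset at output ✓; distorted output ✗; quiescent current high ✗; oscillation ✗
(C) ESD-damaged op-amp — does not account for quiescent current high
(D) reversed diode — no output ✓; output clipping ✓; DC offset at output ✓; distorted output ✓; quiescent current high ✗; oscillation ✓
(E) open trace to ground — does not account for no output
(F) blown fuse — no output ✓; output clipping ✓; DC offset at output ✗; distorted output ✓; quiescent current high ✓; oscillation ✓
(G) oscillating regulator — no output ✓; output clipping ✗; DC offset at output ✗; distorted output ✓; quiescent current high ✓; oscillation ✗
(A) is the only candidate with no mismatches.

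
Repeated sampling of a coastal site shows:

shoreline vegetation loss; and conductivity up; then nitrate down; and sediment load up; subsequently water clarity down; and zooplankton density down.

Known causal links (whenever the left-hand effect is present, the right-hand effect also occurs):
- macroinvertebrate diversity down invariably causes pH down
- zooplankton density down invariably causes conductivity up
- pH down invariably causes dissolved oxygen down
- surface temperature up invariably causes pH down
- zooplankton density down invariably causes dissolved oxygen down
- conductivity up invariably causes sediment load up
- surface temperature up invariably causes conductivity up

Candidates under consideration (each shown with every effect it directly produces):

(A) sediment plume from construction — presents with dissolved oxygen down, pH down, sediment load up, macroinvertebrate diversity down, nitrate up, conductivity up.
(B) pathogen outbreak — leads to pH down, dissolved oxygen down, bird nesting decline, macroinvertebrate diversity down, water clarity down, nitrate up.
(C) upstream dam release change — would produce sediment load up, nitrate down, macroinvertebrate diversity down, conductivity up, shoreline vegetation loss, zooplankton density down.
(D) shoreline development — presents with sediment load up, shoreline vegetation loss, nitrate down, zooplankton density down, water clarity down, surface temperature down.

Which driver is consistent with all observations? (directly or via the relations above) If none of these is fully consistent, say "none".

D

Per-candidate check:
(A) sediment plume from construction — fails on shoreline vegetation loss, nitrate down, water clarity down, zooplankton density down (predicts nitrate up, not nitrate down)
(B) pathogen outbreak — fails on shoreline vegetation loss, conductivity up, nitrate down, sediment load up, zooplankton density down (predicts nitrate up, not nitrate down)
(C) upstream dam release change — does not account for water clarity down
(D) shoreline development — shoreline vegetation loss yes; conductivity up yes (through zooplankton density down → conductivity up); nitrate down yes; sediment load up yes; water clarity down yes; zooplankton density down yes
Only (D) is consistent with every observation.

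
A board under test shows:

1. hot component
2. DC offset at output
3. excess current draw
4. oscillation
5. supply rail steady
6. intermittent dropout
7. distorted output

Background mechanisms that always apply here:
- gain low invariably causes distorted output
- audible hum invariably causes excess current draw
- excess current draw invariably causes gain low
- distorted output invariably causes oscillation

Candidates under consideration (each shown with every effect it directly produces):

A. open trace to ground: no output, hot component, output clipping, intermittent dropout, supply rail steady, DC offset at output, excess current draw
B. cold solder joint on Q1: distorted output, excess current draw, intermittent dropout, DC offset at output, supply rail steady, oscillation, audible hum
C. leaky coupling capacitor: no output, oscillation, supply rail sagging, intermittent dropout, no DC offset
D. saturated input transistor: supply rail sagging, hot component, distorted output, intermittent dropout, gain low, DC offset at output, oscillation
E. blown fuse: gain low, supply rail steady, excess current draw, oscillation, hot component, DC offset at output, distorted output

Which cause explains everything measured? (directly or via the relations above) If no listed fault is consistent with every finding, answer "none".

Checking each candidate against the observations:
(A) open trace to ground — hot component yes; DC offset at output yes; excess current draw yes; oscillation yes (via excess current draw → gain low → distorted output → oscillation); supply rail steady yes; intermittent dropout yes; distorted output yes (via excess current draw → gain low → distorted output)
(B) cold solder joint on Q1 — does not account for hot component
(C) leaky coupling capacitor — hot component NO; DC offset at output NO; excess current draw NO; oscillation yes; supply rail steady NO; intermittent dropout yes; distorted output NO
(D) saturated input transistor — hot component yes; DC offset at output yes; excess current draw NO; oscillation yes; supply rail steady NO; intermittent dropout yes; distorted output yes
(E) blown fuse — hot component yes; DC offset at output yes; excess current draw yes; oscillation yes; supply rail steady yes; intermittent dropout NO; distorted output yes
Only (A) is consistent with every observation.

A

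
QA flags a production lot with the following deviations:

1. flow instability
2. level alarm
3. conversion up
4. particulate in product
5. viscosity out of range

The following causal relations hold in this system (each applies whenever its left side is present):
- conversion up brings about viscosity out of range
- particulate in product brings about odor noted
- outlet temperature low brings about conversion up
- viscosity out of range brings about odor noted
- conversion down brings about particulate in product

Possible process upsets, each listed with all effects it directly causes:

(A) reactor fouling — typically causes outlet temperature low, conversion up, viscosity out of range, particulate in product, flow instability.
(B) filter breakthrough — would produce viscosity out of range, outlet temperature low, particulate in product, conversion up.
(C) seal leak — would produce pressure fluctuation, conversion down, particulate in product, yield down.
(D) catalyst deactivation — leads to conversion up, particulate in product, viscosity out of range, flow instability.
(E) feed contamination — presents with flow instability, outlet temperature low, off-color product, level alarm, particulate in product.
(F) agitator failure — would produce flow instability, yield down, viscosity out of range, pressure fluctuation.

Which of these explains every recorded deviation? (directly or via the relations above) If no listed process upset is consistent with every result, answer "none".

For each candidate, compare predicted effects to what was observed:
(A) reactor fouling — does not account for level alarm
(B) filter breakthrough — flow instability -; level alarm -; conversion up +; particulate in product +; viscosity out of range +
(C) seal leak — flow instability -; level alarm -; conversion up -; particulate in product +; viscosity out of range -
(D) catalyst deactivation — flow instability +; level alarm -; conversion up +; particulate in product +; viscosity out of range +
(E) feed contamination — flow instability +; level alarm +; conversion up + (through outlet temperature low → conversion up); particulate in product +; viscosity out of range + (through outlet temperature low → conversion up → viscosity out of range)
(F) agitator failure — flow instability +; level alarm -; conversion up -; particulate in product -; viscosity out of range +
(E) alone accounts for all the evidence.

E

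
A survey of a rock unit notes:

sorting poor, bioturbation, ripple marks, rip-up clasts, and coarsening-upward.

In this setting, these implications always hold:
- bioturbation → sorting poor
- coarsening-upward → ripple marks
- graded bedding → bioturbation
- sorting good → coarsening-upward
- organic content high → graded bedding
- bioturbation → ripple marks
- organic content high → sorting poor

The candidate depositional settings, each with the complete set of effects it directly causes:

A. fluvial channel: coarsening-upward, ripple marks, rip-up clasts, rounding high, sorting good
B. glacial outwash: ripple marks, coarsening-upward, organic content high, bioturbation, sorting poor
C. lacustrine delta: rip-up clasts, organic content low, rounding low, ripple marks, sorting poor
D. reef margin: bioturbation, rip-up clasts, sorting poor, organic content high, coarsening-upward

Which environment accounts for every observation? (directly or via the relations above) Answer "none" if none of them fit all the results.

D

For each candidate, compare predicted effects to what was observed:
(A) fluvial channel — sorting poor NO; bioturbation NO; ripple marks yes; rip-up clasts yes; coarsening-upward yes
(B) glacial outwash — sorting poor yes; bioturbation yes; ripple marks yes; rip-up clasts NO; coarsening-upward yes
(C) lacustrine delta — sorting poor yes; bioturbation NO; ripple marks yes; rip-up clasts yes; coarsening-upward NO
(D) reef margin — sorting poor yes; bioturbation yes; ripple marks yes (via bioturbation → ripple marks); rip-up clasts yes; coarsening-upward yes
(D) is the only candidate with no mismatches.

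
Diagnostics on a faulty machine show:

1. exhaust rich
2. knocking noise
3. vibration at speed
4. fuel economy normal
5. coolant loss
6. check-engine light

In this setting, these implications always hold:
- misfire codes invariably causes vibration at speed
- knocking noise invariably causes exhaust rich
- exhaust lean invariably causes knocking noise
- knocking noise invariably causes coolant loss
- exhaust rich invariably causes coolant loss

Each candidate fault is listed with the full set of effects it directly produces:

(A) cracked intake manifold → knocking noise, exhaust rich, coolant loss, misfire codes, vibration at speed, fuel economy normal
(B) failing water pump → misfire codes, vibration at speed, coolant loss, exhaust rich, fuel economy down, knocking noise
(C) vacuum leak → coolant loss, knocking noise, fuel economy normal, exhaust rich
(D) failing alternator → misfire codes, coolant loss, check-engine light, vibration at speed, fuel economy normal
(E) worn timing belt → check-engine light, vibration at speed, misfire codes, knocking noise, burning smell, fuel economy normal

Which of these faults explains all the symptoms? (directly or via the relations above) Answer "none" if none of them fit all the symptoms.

For each candidate, compare predicted effects to what was observed:
(A) cracked intake manifold — does not account for check-engine light
(B) failing water pump — exhaust rich yes; knocking noise yes; vibration at speed yes; fuel economy normal NO; coolant loss yes; check-engine light NO
(C) vacuum leak — does not account for vibration at speed, check-engine light
(D) failing alternator — exhaust rich NO; knocking noise NO; vibration at speed yes; fuel economy normal yes; coolant loss yes; check-engine light yes
(E) worn timing belt — exhaust rich yes (through knocking noise → exhaust rich); knocking noise yes; vibration at speed yes; fuel economy normal yes; coolant loss yes (through knocking noise → coolant loss); check-engine light yes
Only (E) is consistent with every observation.

E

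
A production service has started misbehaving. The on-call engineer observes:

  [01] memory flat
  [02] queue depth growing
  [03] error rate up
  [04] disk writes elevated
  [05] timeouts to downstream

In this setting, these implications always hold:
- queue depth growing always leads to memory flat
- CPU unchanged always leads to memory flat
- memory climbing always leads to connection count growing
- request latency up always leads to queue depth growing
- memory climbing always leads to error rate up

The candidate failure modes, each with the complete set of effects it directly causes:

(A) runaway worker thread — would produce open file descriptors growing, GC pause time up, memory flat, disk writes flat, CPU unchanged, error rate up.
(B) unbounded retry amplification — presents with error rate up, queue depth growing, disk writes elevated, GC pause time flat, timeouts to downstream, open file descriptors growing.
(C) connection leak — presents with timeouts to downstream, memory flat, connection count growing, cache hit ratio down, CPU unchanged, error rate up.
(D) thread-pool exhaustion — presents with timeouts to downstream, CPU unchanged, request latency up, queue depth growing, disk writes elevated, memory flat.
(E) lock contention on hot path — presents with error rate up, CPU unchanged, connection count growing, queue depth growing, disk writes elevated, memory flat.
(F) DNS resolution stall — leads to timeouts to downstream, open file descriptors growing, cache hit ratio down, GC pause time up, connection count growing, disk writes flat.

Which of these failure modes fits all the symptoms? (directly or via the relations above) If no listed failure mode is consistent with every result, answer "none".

B

For each candidate, compare predicted effects to what was observed:
(A) runaway worker thread — memory flat match; queue depth growing miss; error rate up match; disk writes elevated miss; timeouts to downstream miss
(B) unbounded retry amplification — memory flat match (by queue depth growing → memory flat); queue depth growing match; error rate up match; disk writes elevated match; timeouts to downstream match
(C) connection leak — memory flat match; queue depth growing miss; error rate up match; disk writes elevated miss; timeouts to downstream match
(D) thread-pool exhaustion — memory flat match; queue depth growing match; error rate up miss; disk writes elevated match; timeouts to downstream match
(E) lock contention on hot path — memory flat match; queue depth growing match; error rate up match; disk writes elevated match; timeouts to downstream miss
(F) DNS resolution stall — memory flat miss; queue depth growing miss; error rate up miss; disk writes elevated miss; timeouts to downstream match
(B) alone accounts for all the evidence.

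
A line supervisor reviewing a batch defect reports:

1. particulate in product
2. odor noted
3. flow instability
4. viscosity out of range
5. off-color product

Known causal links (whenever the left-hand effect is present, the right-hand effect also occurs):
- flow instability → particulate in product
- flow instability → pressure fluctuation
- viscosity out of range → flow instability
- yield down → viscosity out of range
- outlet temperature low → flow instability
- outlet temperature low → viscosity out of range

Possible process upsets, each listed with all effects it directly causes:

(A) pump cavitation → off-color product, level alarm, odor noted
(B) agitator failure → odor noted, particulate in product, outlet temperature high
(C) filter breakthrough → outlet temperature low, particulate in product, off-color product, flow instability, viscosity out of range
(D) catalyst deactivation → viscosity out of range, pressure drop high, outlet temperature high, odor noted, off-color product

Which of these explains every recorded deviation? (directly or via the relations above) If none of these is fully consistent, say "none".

Per-candidate check:
(A) pump cavitation — particulate in product miss; odor noted match; flow instability miss; viscosity out of range miss; off-color product match
(B) agitator failure — particulate in product match; odor noted match; flow instability miss; viscosity out of range miss; off-color product miss
(C) filter breakthrough — particulate in product match; odor noted miss; flow instability match; viscosity out of range match; off-color product match
(D) catalyst deactivation — accounts for every observation (particulate in product by viscosity out of range → flow instability → particulate in product)
(D) alone accounts for all the evidence.

D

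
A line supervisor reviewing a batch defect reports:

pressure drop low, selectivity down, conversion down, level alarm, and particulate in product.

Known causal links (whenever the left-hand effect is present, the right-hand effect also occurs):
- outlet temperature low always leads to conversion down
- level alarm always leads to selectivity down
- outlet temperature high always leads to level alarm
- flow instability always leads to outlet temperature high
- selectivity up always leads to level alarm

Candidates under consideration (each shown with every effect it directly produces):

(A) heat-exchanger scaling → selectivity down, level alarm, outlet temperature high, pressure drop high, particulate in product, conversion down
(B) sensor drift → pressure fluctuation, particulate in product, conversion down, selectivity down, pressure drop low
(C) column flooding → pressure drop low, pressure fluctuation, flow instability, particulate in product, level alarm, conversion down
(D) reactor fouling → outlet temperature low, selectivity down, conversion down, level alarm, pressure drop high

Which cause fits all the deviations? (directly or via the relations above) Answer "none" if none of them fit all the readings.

C

Checking each candidate against the observations:
(A) heat-exchanger scaling — fails on pressure drop low (predicts pressure drop high, not pressure drop low)
(B) sensor drift — does not account for level alarm
(C) column flooding — accounts for every observation (selectivity down by level alarm → selectivity down)
(D) reactor fouling — pressure drop low -; selectivity down +; conversion down +; level alarm +; particulate in product -
(C) alone accounts for all the evidence.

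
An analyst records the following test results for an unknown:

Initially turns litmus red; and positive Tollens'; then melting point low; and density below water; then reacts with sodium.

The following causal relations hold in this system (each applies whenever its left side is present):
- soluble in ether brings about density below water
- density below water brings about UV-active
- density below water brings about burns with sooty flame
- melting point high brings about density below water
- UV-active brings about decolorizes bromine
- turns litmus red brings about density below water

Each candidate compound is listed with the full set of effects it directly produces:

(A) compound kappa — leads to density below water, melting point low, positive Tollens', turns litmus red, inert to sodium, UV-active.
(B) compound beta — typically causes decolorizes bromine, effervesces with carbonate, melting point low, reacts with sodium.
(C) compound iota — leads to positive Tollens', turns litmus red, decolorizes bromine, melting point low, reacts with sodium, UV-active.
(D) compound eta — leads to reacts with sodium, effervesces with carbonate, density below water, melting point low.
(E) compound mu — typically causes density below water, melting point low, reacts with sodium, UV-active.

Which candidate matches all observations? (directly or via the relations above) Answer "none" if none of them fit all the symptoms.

C

Testing each hypothesis:
(A) compound kappa — turns litmus red match; positive Tollens' match; melting point low match; density below water match; reacts with sodium miss
(B) compound beta — does not account for turns litmus red, positive Tollens', density below water
(C) compound iota — turns litmus red match; positive Tollens' match; melting point low match; density below water match (through turns litmus red → density below water); reacts with sodium match
(D) compound eta — does not account for turns litmus red, positive Tollens'
(E) compound mu — does not account for turns litmus red, positive Tollens'
(C) is the only candidate with no mismatches.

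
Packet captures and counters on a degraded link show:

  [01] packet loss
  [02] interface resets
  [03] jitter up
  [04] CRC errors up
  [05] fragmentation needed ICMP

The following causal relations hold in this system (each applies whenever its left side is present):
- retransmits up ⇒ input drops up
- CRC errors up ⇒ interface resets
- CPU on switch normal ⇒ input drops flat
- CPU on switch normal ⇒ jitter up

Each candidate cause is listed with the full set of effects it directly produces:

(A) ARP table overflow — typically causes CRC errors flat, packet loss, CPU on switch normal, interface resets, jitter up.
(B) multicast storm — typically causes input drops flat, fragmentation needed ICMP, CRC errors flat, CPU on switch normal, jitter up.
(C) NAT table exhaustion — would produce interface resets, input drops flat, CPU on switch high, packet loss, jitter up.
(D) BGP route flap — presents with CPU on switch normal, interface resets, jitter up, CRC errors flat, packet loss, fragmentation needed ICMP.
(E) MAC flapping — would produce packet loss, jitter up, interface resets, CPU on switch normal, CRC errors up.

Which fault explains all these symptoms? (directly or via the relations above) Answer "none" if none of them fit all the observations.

Per-candidate check:
(A) ARP table overflow — packet loss +; interface resets +; jitter up +; CRC errors up -; fragmentation needed ICMP -
(B) multicast storm — packet loss -; interface resets -; jitter up +; CRC errors up -; fragmentation needed ICMP +
(C) NAT table exhaustion — packet loss +; interface resets +; jitter up +; CRC errors up -; fragmentation needed ICMP -
(D) BGP route flap — packet loss +; interface resets +; jitter up +; CRC errors up -; fragmentation needed ICMP +
(E) MAC flapping — does not account for fragmentation needed ICMP
None of the listed candidates fits everything.

none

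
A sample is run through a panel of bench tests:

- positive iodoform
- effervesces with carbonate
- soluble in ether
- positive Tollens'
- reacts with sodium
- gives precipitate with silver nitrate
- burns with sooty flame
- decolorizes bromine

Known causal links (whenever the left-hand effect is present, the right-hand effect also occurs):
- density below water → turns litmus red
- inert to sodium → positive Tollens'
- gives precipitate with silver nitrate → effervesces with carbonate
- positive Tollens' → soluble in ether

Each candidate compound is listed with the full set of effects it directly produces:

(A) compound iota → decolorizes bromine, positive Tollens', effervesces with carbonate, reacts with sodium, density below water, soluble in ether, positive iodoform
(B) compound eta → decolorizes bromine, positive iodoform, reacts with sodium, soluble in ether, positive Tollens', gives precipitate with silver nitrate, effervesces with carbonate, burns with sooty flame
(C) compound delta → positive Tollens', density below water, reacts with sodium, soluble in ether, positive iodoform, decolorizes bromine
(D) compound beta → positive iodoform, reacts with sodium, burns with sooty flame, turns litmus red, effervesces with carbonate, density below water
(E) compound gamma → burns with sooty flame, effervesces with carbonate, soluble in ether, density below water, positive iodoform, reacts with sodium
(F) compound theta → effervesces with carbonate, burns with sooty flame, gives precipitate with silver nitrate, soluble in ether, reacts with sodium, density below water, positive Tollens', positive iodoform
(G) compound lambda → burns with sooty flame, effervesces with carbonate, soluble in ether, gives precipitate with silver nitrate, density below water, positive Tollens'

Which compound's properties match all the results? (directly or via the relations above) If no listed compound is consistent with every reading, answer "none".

Checking each candidate against the observations:
(A) compound iota — does not account for gives precipitate with silver nitrate, burns with sooty flame
(B) compound eta — positive iodoform yes; effervesces with carbonate yes; soluble in ether yes; positive Tollens' yes; reacts with sodium yes; gives precipitate with silver nitrate yes; burns with sooty flame yes; decolorizes bromine yes
(C) compound delta — does not account for effervesces with carbonate, gives precipitate with silver nitrate, burns with sooty flame
(D) compound beta — positive iodoform yes; effervesces with carbonate yes; soluble in ether NO; positive Tollens' NO; reacts with sodium yes; gives precipitate with silver nitrate NO; burns with sooty flame yes; decolorizes bromine NO
(E) compound gamma — does not account for positive Tollens', gives precipitate with silver nitrate, decolorizes bromine
(F) compound theta — positive iodoform yes; effervesces with carbonate yes; soluble in ether yes; positive Tollens' yes; reacts with sodium yes; gives precipitate with silver nitrate yes; burns with sooty flame yes; decolorizes bromine NO
(G) compound lambda — does not account for positive iodoform, reacts with sodium, decolorizes bromine
(B) is the only candidate with no mismatches.

B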